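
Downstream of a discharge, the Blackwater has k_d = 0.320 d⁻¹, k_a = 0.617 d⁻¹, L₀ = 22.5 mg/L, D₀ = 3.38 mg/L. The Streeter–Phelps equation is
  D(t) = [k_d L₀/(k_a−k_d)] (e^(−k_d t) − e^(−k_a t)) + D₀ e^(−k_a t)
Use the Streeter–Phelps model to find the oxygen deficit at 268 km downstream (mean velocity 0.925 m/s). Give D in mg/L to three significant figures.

D ≈ 5.65 mg/L

Travel time t = x/v = 268 km / (0.925 m/s) = 268000 m / 0.925 m/s = 289700 s = 3.353 d.
k_d L₀/(k_a−k_d) = 0.320×22.5/(0.617−0.320) = 7.200/0.2970 = 24.24 mg/L.
e^(−k_d t) = e^(−0.320×3.353) = 0.3420; e^(−k_a t) = e^(−0.617×3.353) = 0.1263.
D = 24.24 × (0.3420 − 0.1263) + 3.38 × 0.1263 = 5.228 + 0.4269 = 5.655 mg/L.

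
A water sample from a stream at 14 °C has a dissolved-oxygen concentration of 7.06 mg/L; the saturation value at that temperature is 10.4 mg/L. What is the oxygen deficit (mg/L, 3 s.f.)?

D = C_s − C = 10.4 − 7.06 = 3.34 mg/L.

D ≈ 3.34 mg/L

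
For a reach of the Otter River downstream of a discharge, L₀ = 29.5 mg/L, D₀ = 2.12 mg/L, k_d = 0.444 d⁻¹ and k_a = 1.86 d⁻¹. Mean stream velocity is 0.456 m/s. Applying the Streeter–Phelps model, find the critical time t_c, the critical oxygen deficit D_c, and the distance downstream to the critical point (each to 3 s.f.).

t_c ≈ 0.828 d; D_c ≈ 4.88 mg/L; x_c ≈ 32.6 km

At the critical point dD/dt = 0, so k_d L₀ e^(−k_d t) = k_a D. Substituting D(t) from the Streeter–Phelps equation and solving for t gives
t_c = ln[(k_a/k_d)(1 − D₀(k_a−k_d)/(k_d L₀))] / (k_a−k_d).
Here k_a−k_d = 1.416 d⁻¹ and 1 − D₀(k_a−k_d)/(k_d L₀) = 1 − 2.12×1.416/(0.444×29.5) = 0.7708, so
t_c = ln(4.189 × 0.7708) / 1.416 = 1.172 / 1.416 = 0.8278 d.
D_c = (k_d/k_a) L₀ e^(−k_d t_c) = (0.444/1.86) × 29.5 × e^(−0.444×0.8278) = 0.2387 × 29.5 × 0.6924 = 4.876 mg/L.
x_c = v t_c = 0.456 m/s × 0.8278 d × 86400 s/d = 32610 m ≈ 32.6 km.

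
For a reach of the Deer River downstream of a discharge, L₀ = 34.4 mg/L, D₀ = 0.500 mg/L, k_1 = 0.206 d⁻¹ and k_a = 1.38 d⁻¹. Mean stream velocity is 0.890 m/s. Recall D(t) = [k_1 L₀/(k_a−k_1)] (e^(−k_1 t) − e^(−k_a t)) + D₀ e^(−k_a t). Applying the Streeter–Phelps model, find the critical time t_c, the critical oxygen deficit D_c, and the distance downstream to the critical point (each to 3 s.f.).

At the critical point dD/dt = 0, so k_1 L₀ e^(−k_1 t) = k_a D. Substituting D(t) from the Streeter–Phelps equation and solving for t gives
t_c = ln[(k_a/k_1)(1 − D₀(k_a−k_1)/(k_1 L₀))] / (k_a−k_1).
Here k_a−k_1 = 1.174 d⁻¹ and 1 − D₀(k_a−k_1)/(k_1 L₀) = 1 − 0.500×1.174/(0.206×34.4) = 0.9172, so
t_c = ln(6.699 × 0.9172) / 1.174 = 1.815 / 1.174 = 1.546 d.
D_c = (k_1/k_a) L₀ e^(−k_1 t_c) = (0.206/1.38) × 34.4 × e^(−0.206×1.546) = 0.1493 × 34.4 × 0.7272 = 3.734 mg/L.
x_c = v t_c = 0.890 m/s × 1.546 d × 86400 s/d = 118900 m ≈ 119 km.

t_c ≈ 1.55 d; D_c ≈ 3.73 mg/L; x_c ≈ 119 km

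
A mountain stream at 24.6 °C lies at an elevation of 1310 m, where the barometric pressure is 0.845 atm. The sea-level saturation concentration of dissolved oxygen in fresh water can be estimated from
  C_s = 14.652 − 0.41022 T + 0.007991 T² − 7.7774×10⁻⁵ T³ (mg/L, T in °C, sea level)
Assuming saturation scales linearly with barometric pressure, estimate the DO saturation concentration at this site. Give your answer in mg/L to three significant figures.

C_s ≈ 6.96 mg/L

At sea level: C_s = 14.652 − 0.41022×24.6 + 0.007991×24.6² − 7.7774×10⁻⁵×24.6³ = 8.239 mg/L.
Pressure correction: C_s' = 8.239 × 0.845 = 6.962 mg/L.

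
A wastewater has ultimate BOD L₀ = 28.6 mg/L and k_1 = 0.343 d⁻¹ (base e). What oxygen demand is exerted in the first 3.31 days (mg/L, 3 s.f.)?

y_t = L₀(1 − e^(−k_1 t)) = 28.6 × (1 − e^(−0.343×3.31))
= 28.6 × (1 − 0.3213) = 28.6 × 0.6787 = 19.41 mg/L.

y ≈ 19.4 mg/L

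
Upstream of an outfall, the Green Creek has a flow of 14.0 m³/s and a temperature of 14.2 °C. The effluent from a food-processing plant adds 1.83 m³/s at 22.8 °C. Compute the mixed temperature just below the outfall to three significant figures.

Flow-weighted mixing: C = (Q_r C_r + Q_w C_w)/(Q_r + Q_w)
= (14.0×14.2 + 1.83×22.8)/(14.0 + 1.83) = 240.5/15.83 = 15.19 °C.

15.2 °C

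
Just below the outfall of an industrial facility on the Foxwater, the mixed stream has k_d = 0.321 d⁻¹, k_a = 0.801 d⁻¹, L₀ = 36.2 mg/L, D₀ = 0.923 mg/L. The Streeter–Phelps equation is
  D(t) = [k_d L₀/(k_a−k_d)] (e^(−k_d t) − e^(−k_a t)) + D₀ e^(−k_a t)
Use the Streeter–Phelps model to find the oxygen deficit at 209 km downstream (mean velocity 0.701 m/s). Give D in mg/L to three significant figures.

D ≈ 6.53 mg/L

Travel time t = x/v = 209 km / (0.701 m/s) = 209000 m / 0.701 m/s = 298100 s = 3.451 d.
k_d L₀/(k_a−k_d) = 0.321×36.2/(0.801−0.321) = 11.62/0.4800 = 24.21 mg/L.
e^(−k_d t) = e^(−0.321×3.451) = 0.3303; e^(−k_a t) = e^(−0.801×3.451) = 0.06304.
D = 24.21 × (0.3303 − 0.06304) + 0.923 × 0.06304 = 6.471 + 0.05818 = 6.529 mg/L.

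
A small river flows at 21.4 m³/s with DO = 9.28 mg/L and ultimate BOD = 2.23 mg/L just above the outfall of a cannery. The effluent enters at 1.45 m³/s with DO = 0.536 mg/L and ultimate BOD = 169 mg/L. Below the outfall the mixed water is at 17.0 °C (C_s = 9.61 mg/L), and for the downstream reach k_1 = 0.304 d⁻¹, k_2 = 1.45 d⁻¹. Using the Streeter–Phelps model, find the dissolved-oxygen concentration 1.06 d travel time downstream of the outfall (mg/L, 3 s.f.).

Mixed DO = (21.4×9.28 + 1.45×0.536)/(21.4+1.45) = 199.4/22.85 = 8.725 mg/L.
Mixed L₀ = (21.4×2.23 + 1.45×169)/(22.85) = 292.8/22.85 = 12.81 mg/L.
Initial deficit D₀ = C_s − DO₀ = 9.61 − 8.725 = 0.8849 mg/L.
D(1.06) = [0.304×12.81/(1.45−0.304)](e^(−0.304×1.06) − e^(−1.45×1.06)) + 0.8849 e^(−1.45×1.06)
= 3.399 × (0.7245 − 0.2150) + 0.8849 × 0.2150 = 1.922 mg/L.
DO = 9.61 − 1.922 = 7.688 mg/L.

DO ≈ 7.69 mg/L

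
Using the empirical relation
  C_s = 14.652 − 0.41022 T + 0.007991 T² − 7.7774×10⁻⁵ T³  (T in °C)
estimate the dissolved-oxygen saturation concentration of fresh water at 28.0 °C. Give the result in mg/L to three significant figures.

C_s = 14.652 − 0.41022×28.0 + 0.007991×28.0² − 7.7774×10⁻⁵×28.0³ = 7.723 mg/L.

C_s ≈ 7.72 mg/L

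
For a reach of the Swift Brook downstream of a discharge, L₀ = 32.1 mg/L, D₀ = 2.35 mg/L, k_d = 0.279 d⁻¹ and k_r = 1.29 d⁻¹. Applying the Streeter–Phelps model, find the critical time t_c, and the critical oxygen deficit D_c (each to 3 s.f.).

t_c = [1/(k_r−k_d)] ln[(k_r/k_d)(1 − D₀(k_r−k_d)/(k_d L₀))]
= [1/(1.29−0.279)] ln[(1.29/0.279)(1 − 2.35×1.011/(0.279×32.1))]
= (1/1.011) ln[4.624 × 0.7347] = 0.9891 × ln(3.397) = 0.9891 × 1.223 = 1.210 d.
D_c = (k_d/k_r) L₀ e^(−k_d t_c) = (0.279/1.29) × 32.1 × e^(−0.279×1.210) = 0.2163 × 32.1 × 0.7136 = 4.954 mg/L.

t_c ≈ 1.21 d; D_c ≈ 4.95 mg/L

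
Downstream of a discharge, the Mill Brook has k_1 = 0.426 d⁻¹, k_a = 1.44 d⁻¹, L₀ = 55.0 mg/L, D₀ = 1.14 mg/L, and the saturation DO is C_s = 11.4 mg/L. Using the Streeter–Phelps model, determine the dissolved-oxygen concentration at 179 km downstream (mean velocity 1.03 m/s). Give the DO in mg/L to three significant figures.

Travel time t = x/v = 179 km / (1.03 m/s) = 179000 m / 1.03 m/s = 173800 s = 2.011 d.
k_1 L₀/(k_a−k_1) = 0.426×55.0/(1.44−0.426) = 23.43/1.014 = 23.11 mg/L.
e^(−k_1 t) = e^(−0.426×2.011) = 0.4245; e^(−k_a t) = e^(−1.44×2.011) = 0.05522.
D = 23.11 × (0.4245 − 0.05522) + 1.14 × 0.05522 = 8.533 + 0.06295 = 8.596 mg/L.
DO = C_s − D = 11.4 − 8.596 = 2.804 mg/L.

DO ≈ 2.80 mg/L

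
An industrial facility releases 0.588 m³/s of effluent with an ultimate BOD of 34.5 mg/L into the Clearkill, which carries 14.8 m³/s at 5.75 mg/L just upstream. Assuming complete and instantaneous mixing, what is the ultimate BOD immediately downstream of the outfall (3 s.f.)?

6.85 mg/L

Flow-weighted mixing: C = (Q_r C_r + Q_w C_w)/(Q_r + Q_w)
= (14.8×5.75 + 0.588×34.5)/(14.8 + 0.588) = 105.4/15.39 = 6.849 mg/L.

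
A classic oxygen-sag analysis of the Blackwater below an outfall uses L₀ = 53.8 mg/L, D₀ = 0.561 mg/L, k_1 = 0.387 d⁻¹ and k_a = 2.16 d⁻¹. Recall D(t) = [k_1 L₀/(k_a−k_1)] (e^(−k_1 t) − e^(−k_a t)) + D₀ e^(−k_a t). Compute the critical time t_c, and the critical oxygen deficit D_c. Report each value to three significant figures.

t_c ≈ 0.942 d; D_c ≈ 6.69 mg/L

t_c = [1/(k_a−k_1)] ln[(k_a/k_1)(1 − D₀(k_a−k_1)/(k_1 L₀))]
= [1/(2.16−0.387)] ln[(2.16/0.387)(1 − 0.561×1.773/(0.387×53.8))]
= (1/1.773) ln[5.581 × 0.9522] = 0.5640 × ln(5.315) = 0.5640 × 1.670 = 0.9422 d.
D_c = (k_1/k_a) L₀ e^(−k_1 t_c) = (0.387/2.16) × 53.8 × e^(−0.387×0.9422) = 0.1792 × 53.8 × 0.6945 = 6.694 mg/L.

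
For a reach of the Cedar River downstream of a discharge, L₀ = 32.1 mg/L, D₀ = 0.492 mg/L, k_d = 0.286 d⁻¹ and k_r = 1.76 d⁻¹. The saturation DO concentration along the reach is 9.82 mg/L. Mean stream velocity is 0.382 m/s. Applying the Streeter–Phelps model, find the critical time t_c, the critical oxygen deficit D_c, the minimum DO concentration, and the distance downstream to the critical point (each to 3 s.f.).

t_c = [1/(k_r−k_d)] ln[(k_r/k_d)(1 − D₀(k_r−k_d)/(k_d L₀))]
= [1/(1.76−0.286)] ln[(1.76/0.286)(1 − 0.492×1.474/(0.286×32.1))]
= (1/1.474) ln[6.154 × 0.9210] = 0.6784 × ln(5.668) = 0.6784 × 1.735 = 1.177 d.
L(t_c) = L₀ e^(−k_d t_c) = 32.1 × 0.7142 = 22.93 mg/L, and at the critical point k_r D_c = k_d L, so D_c = (0.286/1.76) × 22.93 = 3.725 mg/L.
Minimum DO = C_s − D_c = 9.82 − 3.725 = 6.095 mg/L.
x_c = v t_c = 0.382 m/s × 1.177 d × 86400 s/d = 38840 m ≈ 38.8 km.

t_c ≈ 1.18 d; D_c ≈ 3.73 mg/L; min DO ≈ 6.09 mg/L; x_c ≈ 38.8 km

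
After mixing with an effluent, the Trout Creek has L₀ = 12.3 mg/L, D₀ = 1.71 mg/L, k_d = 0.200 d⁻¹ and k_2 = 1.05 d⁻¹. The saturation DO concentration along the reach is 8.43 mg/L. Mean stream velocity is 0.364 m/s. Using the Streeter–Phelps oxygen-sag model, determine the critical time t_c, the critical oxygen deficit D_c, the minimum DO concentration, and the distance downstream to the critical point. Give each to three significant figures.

With k_2/k_d = 5.250 and 1 − D₀(k_2−k_d)/(k_d L₀) = 0.4091,
t_c = ln(5.250 × 0.4091) / (1.05 − 0.200) = ln(2.148) / 0.8500 = 0.7645/0.8500 = 0.8995 d.
D_c = (k_d/k_2) L₀ e^(−k_d t_c) = (0.200/1.05) × 12.3 × e^(−0.200×0.8995) = 0.1905 × 12.3 × 0.8354 = 1.957 mg/L.
Minimum DO = C_s − D_c = 8.43 − 1.957 = 6.473 mg/L.
x_c = v t_c = 0.364 m/s × 0.8995 d × 86400 s/d = 28290 m ≈ 28.3 km.

t_c ≈ 0.899 d; D_c ≈ 1.96 mg/L; min DO ≈ 6.47 mg/L; x_c ≈ 28.3 km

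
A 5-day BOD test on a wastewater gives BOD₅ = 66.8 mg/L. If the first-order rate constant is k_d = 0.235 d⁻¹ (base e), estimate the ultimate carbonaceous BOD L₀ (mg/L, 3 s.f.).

L₀ ≈ 96.6 mg/L

BOD₅ = L₀(1 − e^(−5k_d)) ⇒ L₀ = BOD₅ / (1 − e^(−5×0.235))
= 66.8 / (1 − 0.3088) = 66.8 / 0.6912 = 96.65 mg/L.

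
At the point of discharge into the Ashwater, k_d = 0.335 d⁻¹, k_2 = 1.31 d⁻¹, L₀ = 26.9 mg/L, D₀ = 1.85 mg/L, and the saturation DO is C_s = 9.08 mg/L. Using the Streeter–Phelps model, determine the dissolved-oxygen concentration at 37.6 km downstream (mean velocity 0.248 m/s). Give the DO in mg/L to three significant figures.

DO ≈ 4.69 mg/L

Travel time t = x/v = 37.6 km / (0.248 m/s) = 37600 m / 0.248 m/s = 151600 s = 1.755 d.
k_d L₀/(k_2−k_d) = 0.335×26.9/(1.31−0.335) = 9.011/0.9750 = 9.243 mg/L.
e^(−k_d t) = e^(−0.335×1.755) = 0.5555; e^(−k_2 t) = e^(−1.31×1.755) = 0.1004.
D = 9.243 × (0.5555 − 0.1004) + 1.85 × 0.1004 = 4.207 + 0.1857 = 4.392 mg/L.
DO = C_s − D = 9.08 − 4.392 = 4.688 mg/L.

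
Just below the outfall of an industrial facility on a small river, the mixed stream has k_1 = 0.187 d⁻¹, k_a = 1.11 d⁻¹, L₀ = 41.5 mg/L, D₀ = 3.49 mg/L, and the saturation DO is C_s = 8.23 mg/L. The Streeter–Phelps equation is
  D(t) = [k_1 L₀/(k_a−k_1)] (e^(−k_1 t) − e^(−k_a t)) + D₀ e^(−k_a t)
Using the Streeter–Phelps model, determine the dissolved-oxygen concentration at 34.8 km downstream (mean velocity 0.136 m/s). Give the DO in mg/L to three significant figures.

Travel time t = x/v = 34.8 km / (0.136 m/s) = 34800 m / 0.136 m/s = 255900 s = 2.962 d.
k_1 L₀/(k_a−k_1) = 0.187×41.5/(1.11−0.187) = 7.761/0.9230 = 8.408 mg/L.
e^(−k_1 t) = e^(−0.187×2.962) = 0.5748; e^(−k_a t) = e^(−1.11×2.962) = 0.03735.
D = 8.408 × (0.5748 − 0.03735) + 3.49 × 0.03735 = 4.518 + 0.1304 = 4.649 mg/L.
DO = C_s − D = 8.23 − 4.649 = 3.581 mg/L.

DO ≈ 3.58 mg/L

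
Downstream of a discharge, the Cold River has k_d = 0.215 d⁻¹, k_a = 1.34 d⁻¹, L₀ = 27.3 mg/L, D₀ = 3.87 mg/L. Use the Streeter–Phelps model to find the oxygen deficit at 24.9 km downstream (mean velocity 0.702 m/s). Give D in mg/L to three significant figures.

Travel time t = x/v = 24.9 km / (0.702 m/s) = 24900 m / 0.702 m/s = 35470 s = 0.4105 d.
k_d L₀/(k_a−k_d) = 0.215×27.3/(1.34−0.215) = 5.870/1.125 = 5.217 mg/L.
e^(−k_d t) = e^(−0.215×0.4105) = 0.9155; e^(−k_a t) = e^(−1.34×0.4105) = 0.5769.
D = 5.217 × (0.9155 − 0.5769) + 3.87 × 0.5769 = 1.767 + 2.233 = 3.999 mg/L.

D ≈ 4.00 mg/L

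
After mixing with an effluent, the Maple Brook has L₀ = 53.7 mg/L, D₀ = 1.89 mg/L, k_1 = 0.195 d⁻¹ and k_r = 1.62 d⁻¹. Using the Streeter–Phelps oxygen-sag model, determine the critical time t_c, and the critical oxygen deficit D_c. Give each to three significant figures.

At the critical point dD/dt = 0, so k_1 L₀ e^(−k_1 t) = k_r D. Substituting D(t) from the Streeter–Phelps equation and solving for t gives
t_c = ln[(k_r/k_1)(1 − D₀(k_r−k_1)/(k_1 L₀))] / (k_r−k_1).
Here k_r−k_1 = 1.425 d⁻¹ and 1 − D₀(k_r−k_1)/(k_1 L₀) = 1 − 1.89×1.425/(0.195×53.7) = 0.7428, so
t_c = ln(8.308 × 0.7428) / 1.425 = 1.820 / 1.425 = 1.277 d.
L(t_c) = L₀ e^(−k_1 t_c) = 53.7 × 0.7796 = 41.86 mg/L, and at the critical point k_r D_c = k_1 L, so D_c = (0.195/1.62) × 41.86 = 5.039 mg/L.

t_c ≈ 1.28 d; D_c ≈ 5.04 mg/L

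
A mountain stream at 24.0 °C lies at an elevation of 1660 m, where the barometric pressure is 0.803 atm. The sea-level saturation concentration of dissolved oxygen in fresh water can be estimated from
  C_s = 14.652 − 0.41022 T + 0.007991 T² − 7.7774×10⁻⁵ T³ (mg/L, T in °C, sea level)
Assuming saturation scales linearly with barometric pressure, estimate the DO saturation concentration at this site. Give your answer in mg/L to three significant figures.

At sea level: C_s = 14.652 − 0.41022×24.0 + 0.007991×24.0² − 7.7774×10⁻⁵×24.0³ = 8.334 mg/L.
Pressure correction: C_s' = 8.334 × 0.803 = 6.693 mg/L.

C_s ≈ 6.69 mg/L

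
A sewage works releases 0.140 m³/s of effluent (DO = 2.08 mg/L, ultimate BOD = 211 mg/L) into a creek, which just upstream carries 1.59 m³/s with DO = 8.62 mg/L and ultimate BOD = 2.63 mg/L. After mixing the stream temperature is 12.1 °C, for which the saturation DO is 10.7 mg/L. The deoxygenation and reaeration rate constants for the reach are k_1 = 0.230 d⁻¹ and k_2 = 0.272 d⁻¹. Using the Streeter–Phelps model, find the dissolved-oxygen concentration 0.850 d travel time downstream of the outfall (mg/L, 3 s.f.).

DO ≈ 5.55 mg/L

Mixed DO = (1.59×8.62 + 0.140×2.08)/(1.59+0.140) = 14.00/1.730 = 8.091 mg/L.
Mixed L₀ = (1.59×2.63 + 0.140×211)/(1.730) = 33.72/1.730 = 19.49 mg/L.
Initial deficit D₀ = C_s − DO₀ = 10.7 − 8.091 = 2.609 mg/L.
D(0.850) = [0.230×19.49/(0.272−0.230)](e^(−0.230×0.850) − e^(−0.272×0.850)) + 2.609 e^(−0.272×0.850)
= 106.7 × (0.8224 − 0.7936) + 2.609 × 0.7936 = 5.149 mg/L.
DO = 10.7 − 5.149 = 5.551 mg/L.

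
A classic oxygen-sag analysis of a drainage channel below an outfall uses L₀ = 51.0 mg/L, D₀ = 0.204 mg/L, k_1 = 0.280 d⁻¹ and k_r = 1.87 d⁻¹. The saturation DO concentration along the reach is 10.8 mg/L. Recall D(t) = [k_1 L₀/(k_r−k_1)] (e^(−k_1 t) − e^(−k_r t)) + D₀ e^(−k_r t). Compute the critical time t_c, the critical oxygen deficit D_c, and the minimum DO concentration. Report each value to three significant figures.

t_c = [1/(k_r−k_1)] ln[(k_r/k_1)(1 − D₀(k_r−k_1)/(k_1 L₀))]
= [1/(1.87−0.280)] ln[(1.87/0.280)(1 − 0.204×1.590/(0.280×51.0))]
= (1/1.590) ln[6.679 × 0.9773] = 0.6289 × ln(6.527) = 0.6289 × 1.876 = 1.180 d.
D_c = (k_1/k_r) L₀ e^(−k_1 t_c) = (0.280/1.87) × 51.0 × e^(−0.280×1.180) = 0.1497 × 51.0 × 0.7187 = 5.488 mg/L.
Minimum DO = C_s − D_c = 10.8 − 5.488 = 5.312 mg/L.

t_c ≈ 1.18 d; D_c ≈ 5.49 mg/L; min DO ≈ 5.31 mg/L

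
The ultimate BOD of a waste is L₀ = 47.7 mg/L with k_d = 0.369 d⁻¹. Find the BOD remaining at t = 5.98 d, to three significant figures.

L ≈ 5.25 mg/L

L_t = L₀ e^(−k_d t) = 47.7 × e^(−0.369×5.98) = 47.7 × 0.1101 = 5.250 mg/L.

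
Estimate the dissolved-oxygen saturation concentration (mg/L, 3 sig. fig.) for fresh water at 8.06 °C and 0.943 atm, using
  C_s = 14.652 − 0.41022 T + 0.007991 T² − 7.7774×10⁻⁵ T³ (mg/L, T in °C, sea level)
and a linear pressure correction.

At sea level: C_s = 14.652 − 0.41022×8.06 + 0.007991×8.06² − 7.7774×10⁻⁵×8.06³ = 11.82 mg/L.
Pressure correction: C_s' = 11.82 × 0.943 = 11.15 mg/L.

C_s ≈ 11.2 mg/L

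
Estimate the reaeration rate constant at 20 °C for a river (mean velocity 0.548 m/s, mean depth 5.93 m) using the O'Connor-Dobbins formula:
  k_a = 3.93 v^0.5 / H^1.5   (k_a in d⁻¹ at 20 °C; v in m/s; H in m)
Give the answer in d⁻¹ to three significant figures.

k_a ≈ 0.201 d⁻¹

k_a = 3.93 × 0.548^0.5 / 5.93^1.5 = 3.93 × 0.7403 / 14.44 = 0.2015 d⁻¹.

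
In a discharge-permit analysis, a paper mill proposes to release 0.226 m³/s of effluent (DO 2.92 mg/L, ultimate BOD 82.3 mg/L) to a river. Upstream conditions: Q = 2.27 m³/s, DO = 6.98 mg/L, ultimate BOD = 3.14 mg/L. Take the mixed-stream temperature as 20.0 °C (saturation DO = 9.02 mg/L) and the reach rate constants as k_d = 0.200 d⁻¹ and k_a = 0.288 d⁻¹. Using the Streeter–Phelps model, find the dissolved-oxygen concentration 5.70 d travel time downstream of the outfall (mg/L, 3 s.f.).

DO ≈ 5.60 mg/L

Mixed DO = (2.27×6.98 + 0.226×2.92)/(2.27+0.226) = 16.50/2.496 = 6.612 mg/L.
Mixed L₀ = (2.27×3.14 + 0.226×82.3)/(2.496) = 25.73/2.496 = 10.31 mg/L.
Initial deficit D₀ = C_s − DO₀ = 9.02 − 6.612 = 2.408 mg/L.
D(5.70) = [0.200×10.31/(0.288−0.200)](e^(−0.200×5.70) − e^(−0.288×5.70)) + 2.408 e^(−0.288×5.70)
= 23.43 × (0.3198 − 0.1937) + 2.408 × 0.1937 = 3.421 mg/L.
DO = 9.02 − 3.421 = 5.599 mg/L.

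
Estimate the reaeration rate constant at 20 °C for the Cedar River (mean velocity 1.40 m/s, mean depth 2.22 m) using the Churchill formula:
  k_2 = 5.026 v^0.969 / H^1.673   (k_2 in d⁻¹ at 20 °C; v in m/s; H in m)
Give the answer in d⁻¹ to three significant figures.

k_2 ≈ 1.83 d⁻¹

k_2 = 5.026 × 1.40^0.969 / 2.22^1.673 = 5.026 × 1.385 / 3.797 = 1.834 d⁻¹.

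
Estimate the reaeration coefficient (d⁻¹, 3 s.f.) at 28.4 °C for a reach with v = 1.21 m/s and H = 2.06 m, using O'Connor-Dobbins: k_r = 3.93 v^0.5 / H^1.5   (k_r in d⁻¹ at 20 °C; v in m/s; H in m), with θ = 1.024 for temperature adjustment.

k_r ≈ 1.78 d⁻¹

k_r(20) = 3.93 × 1.21^0.5 / 2.06^1.5 = 3.93 × 1.100 / 2.957 = 1.462 d⁻¹.
k_r(28.4) = 1.462 × 1.024^(28.4−20) = 1.462 × 1.220 = 1.784 d⁻¹.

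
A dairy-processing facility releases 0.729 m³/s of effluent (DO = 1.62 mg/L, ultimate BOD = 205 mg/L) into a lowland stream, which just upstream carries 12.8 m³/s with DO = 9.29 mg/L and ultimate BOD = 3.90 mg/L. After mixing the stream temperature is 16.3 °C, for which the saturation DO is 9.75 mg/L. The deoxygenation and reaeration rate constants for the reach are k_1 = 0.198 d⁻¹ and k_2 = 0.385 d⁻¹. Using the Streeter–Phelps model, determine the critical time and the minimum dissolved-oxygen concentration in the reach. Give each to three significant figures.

t_c ≈ 3.25 d; minimum DO ≈ 5.77 mg/L

Mixed DO = (12.8×9.29 + 0.729×1.62)/(12.8+0.729) = 120.1/13.53 = 8.877 mg/L.
Mixed L₀ = (12.8×3.90 + 0.729×205)/(13.53) = 199.4/13.53 = 14.74 mg/L.
Initial deficit D₀ = C_s − DO₀ = 9.75 − 8.877 = 0.8733 mg/L.
t_c = (1/0.1870) ln[(0.385/0.198)(1 − 0.8733×0.1870/(0.198×14.74))] = 5.348 × ln(1.836) = 3.248 d.
D_c = (0.198/0.385) × 14.74 × e^(−0.198×3.248) = 0.5143 × 14.74 × 0.5257 = 3.984 mg/L.
Minimum DO = 9.75 − 3.984 = 5.766 mg/L.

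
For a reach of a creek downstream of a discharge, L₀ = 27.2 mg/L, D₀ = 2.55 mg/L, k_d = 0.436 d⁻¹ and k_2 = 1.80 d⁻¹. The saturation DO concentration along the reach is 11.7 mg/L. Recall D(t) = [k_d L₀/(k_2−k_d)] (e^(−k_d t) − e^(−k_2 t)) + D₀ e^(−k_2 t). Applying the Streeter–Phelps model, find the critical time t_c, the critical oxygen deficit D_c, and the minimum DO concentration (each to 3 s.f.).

At the critical point dD/dt = 0, so k_d L₀ e^(−k_d t) = k_2 D. Substituting D(t) from the Streeter–Phelps equation and solving for t gives
t_c = ln[(k_2/k_d)(1 − D₀(k_2−k_d)/(k_d L₀))] / (k_2−k_d).
Here k_2−k_d = 1.364 d⁻¹ and 1 − D₀(k_2−k_d)/(k_d L₀) = 1 − 2.55×1.364/(0.436×27.2) = 0.7067, so
t_c = ln(4.128 × 0.7067) / 1.364 = 1.071 / 1.364 = 0.7850 d.
D_c = (k_d/k_2) L₀ e^(−k_d t_c) = (0.436/1.80) × 27.2 × e^(−0.436×0.7850) = 0.2422 × 27.2 × 0.7102 = 4.679 mg/L.
Minimum DO = C_s − D_c = 11.7 − 4.679 = 7.021 mg/L.

t_c ≈ 0.785 d; D_c ≈ 4.68 mg/L; min DO ≈ 7.02 mg/L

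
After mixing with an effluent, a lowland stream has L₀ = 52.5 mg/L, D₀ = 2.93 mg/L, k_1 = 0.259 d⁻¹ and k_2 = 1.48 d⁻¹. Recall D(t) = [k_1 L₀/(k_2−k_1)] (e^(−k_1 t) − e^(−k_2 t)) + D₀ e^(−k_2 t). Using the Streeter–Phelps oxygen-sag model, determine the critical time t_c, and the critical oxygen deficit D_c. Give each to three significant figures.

t_c ≈ 1.18 d; D_c ≈ 6.77 mg/L

At the critical point dD/dt = 0, so k_1 L₀ e^(−k_1 t) = k_2 D. Substituting D(t) from the Streeter–Phelps equation and solving for t gives
t_c = ln[(k_2/k_1)(1 − D₀(k_2−k_1)/(k_1 L₀))] / (k_2−k_1).
Here k_2−k_1 = 1.221 d⁻¹ and 1 − D₀(k_2−k_1)/(k_1 L₀) = 1 − 2.93×1.221/(0.259×52.5) = 0.7369, so
t_c = ln(5.714 × 0.7369) / 1.221 = 1.438 / 1.221 = 1.177 d.
D_c = (k_1/k_2) L₀ e^(−k_1 t_c) = (0.259/1.48) × 52.5 × e^(−0.259×1.177) = 0.1750 × 52.5 × 0.7372 = 6.773 mg/L.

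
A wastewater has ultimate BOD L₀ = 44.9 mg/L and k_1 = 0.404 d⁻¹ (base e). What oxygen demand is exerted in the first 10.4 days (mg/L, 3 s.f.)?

y ≈ 44.2 mg/L

y_t = L₀(1 − e^(−k_1 t)) = 44.9 × (1 − e^(−0.404×10.4))
= 44.9 × (1 − 0.01497) = 44.9 × 0.9850 = 44.23 mg/L.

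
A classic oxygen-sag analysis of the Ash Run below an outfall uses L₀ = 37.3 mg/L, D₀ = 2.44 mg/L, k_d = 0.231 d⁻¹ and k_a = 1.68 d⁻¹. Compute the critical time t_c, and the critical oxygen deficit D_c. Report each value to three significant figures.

t_c ≈ 1.00 d; D_c ≈ 4.07 mg/L

t_c = [1/(k_a−k_d)] ln[(k_a/k_d)(1 − D₀(k_a−k_d)/(k_d L₀))]
= [1/(1.68−0.231)] ln[(1.68/0.231)(1 − 2.44×1.449/(0.231×37.3))]
= (1/1.449) ln[7.273 × 0.5897] = 0.6901 × ln(4.288) = 0.6901 × 1.456 = 1.005 d.
L(t_c) = L₀ e^(−k_d t_c) = 37.3 × 0.7929 = 29.57 mg/L, and at the critical point k_a D_c = k_d L, so D_c = (0.231/1.68) × 29.57 = 4.066 mg/L.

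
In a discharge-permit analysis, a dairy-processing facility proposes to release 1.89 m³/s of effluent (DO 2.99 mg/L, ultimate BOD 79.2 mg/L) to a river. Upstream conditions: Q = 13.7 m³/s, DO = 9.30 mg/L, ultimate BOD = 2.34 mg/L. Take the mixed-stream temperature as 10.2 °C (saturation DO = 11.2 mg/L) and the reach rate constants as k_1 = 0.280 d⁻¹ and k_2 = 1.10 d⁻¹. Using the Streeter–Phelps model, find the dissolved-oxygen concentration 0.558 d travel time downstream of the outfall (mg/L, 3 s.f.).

DO ≈ 8.51 mg/L

Mixed DO = (13.7×9.30 + 1.89×2.99)/(13.7+1.89) = 133.1/15.59 = 8.535 mg/L.
Mixed L₀ = (13.7×2.34 + 1.89×79.2)/(15.59) = 181.7/15.59 = 11.66 mg/L.
Initial deficit D₀ = C_s − DO₀ = 11.2 − 8.535 = 2.665 mg/L.
D(0.558) = [0.280×11.66/(1.10−0.280)](e^(−0.280×0.558) − e^(−1.10×0.558)) + 2.665 e^(−1.10×0.558)
= 3.981 × (0.8554 − 0.5413) + 2.665 × 0.5413 = 2.693 mg/L.
DO = 11.2 − 2.693 = 8.507 mg/L.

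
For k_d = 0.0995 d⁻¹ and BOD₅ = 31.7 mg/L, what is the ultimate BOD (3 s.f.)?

L₀ ≈ 80.9 mg/L

BOD₅ = L₀(1 − e^(−5k_d)) ⇒ L₀ = BOD₅ / (1 − e^(−5×0.0995))
= 31.7 / (1 − 0.6080) = 31.7 / 0.3920 = 80.88 mg/L.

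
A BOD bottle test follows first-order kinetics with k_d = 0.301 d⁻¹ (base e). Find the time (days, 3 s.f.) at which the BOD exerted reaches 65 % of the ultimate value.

t ≈ 3.49 d

y/L₀ = 1 − e^(−k_d t) = 0.65 ⇒ e^(−k_d t) = 0.350
t = −ln(0.350) / 0.301 = 1.050 / 0.301 = 3.488 d.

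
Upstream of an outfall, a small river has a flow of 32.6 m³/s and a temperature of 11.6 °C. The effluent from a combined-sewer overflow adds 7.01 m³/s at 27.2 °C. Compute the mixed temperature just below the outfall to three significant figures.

Flow-weighted mixing: C = (Q_r C_r + Q_w C_w)/(Q_r + Q_w)
= (32.6×11.6 + 7.01×27.2)/(32.6 + 7.01) = 568.8/39.61 = 14.36 °C.

14.4 °C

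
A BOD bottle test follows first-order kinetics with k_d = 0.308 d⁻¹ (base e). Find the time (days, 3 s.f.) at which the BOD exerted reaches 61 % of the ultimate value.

t ≈ 3.06 d

y/L₀ = 1 − e^(−k_d t) = 0.61 ⇒ e^(−k_d t) = 0.390
t = −ln(0.390) / 0.308 = 0.9416 / 0.308 = 3.057 d.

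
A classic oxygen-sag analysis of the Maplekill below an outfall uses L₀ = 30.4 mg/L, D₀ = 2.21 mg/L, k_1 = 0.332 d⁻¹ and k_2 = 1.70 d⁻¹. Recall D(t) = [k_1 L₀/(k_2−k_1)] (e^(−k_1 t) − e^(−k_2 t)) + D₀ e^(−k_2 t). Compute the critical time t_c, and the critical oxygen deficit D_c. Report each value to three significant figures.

t_c ≈ 0.934 d; D_c ≈ 4.35 mg/L

t_c = [1/(k_2−k_1)] ln[(k_2/k_1)(1 − D₀(k_2−k_1)/(k_1 L₀))]
= [1/(1.70−0.332)] ln[(1.70/0.332)(1 − 2.21×1.368/(0.332×30.4))]
= (1/1.368) ln[5.120 × 0.7005] = 0.7310 × ln(3.587) = 0.7310 × 1.277 = 0.9336 d.
L(t_c) = L₀ e^(−k_1 t_c) = 30.4 × 0.7335 = 22.30 mg/L, and at the critical point k_2 D_c = k_1 L, so D_c = (0.332/1.70) × 22.30 = 4.355 mg/L.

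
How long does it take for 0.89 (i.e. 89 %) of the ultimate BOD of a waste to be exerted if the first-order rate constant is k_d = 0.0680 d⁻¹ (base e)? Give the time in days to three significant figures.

y/L₀ = 1 − e^(−k_d t) = 0.89 ⇒ e^(−k_d t) = 0.110
t = −ln(0.110) / 0.0680 = 2.207 / 0.0680 = 32.46 d.

t ≈ 32.5 d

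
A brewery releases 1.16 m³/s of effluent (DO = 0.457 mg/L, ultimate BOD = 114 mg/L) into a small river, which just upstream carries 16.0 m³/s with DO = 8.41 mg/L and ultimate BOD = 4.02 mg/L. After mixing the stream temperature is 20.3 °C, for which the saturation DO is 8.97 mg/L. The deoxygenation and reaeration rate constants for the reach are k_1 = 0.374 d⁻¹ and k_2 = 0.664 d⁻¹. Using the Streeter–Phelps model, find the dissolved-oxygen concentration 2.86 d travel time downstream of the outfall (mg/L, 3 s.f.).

DO ≈ 5.95 mg/L

Mixed DO = (16.0×8.41 + 1.16×0.457)/(16.0+1.16) = 135.1/17.16 = 7.872 mg/L.
Mixed L₀ = (16.0×4.02 + 1.16×114)/(17.16) = 196.6/17.16 = 11.45 mg/L.
Initial deficit D₀ = C_s − DO₀ = 8.97 − 7.872 = 1.098 mg/L.
D(2.86) = [0.374×11.45/(0.664−0.374)](e^(−0.374×2.86) − e^(−0.664×2.86)) + 1.098 e^(−0.664×2.86)
= 14.77 × (0.3431 − 0.1497) + 1.098 × 0.1497 = 3.022 mg/L.
DO = 8.97 − 3.022 = 5.948 mg/L.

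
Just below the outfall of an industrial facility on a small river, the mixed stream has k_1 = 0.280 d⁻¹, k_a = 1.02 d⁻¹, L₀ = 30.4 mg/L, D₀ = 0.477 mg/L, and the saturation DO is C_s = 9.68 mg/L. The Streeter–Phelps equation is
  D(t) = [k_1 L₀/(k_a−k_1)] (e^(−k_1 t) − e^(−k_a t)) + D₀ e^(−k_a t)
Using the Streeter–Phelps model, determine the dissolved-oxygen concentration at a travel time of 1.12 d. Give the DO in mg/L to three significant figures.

DO ≈ 4.79 mg/L

k_1 L₀/(k_a−k_1) = 0.280×30.4/(1.02−0.280) = 8.512/0.7400 = 11.50 mg/L.
e^(−k_1 t) = e^(−0.280×1.120) = 0.7308; e^(−k_a t) = e^(−1.02×1.120) = 0.3191.
D = 11.50 × (0.7308 − 0.3191) + 0.477 × 0.3191 = 4.736 + 0.1522 = 4.889 mg/L.
DO = C_s − D = 9.68 − 4.889 = 4.791 mg/L.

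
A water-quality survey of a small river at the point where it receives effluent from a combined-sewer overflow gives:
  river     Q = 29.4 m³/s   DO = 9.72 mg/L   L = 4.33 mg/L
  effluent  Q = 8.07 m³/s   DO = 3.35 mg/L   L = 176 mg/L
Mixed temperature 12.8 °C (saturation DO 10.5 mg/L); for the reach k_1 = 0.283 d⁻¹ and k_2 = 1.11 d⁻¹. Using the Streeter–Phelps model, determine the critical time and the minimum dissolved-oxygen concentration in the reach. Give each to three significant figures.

t_c ≈ 1.45 d; minimum DO ≈ 3.52 mg/L

Mixed DO = (29.4×9.72 + 8.07×3.35)/(29.4+8.07) = 312.8/37.47 = 8.348 mg/L.
Mixed L₀ = (29.4×4.33 + 8.07×176)/(37.47) = 1548/37.47 = 41.30 mg/L.
Initial deficit D₀ = C_s − DO₀ = 10.5 − 8.348 = 2.152 mg/L.
t_c = (1/0.8270) ln[(1.11/0.283)(1 − 2.152×0.8270/(0.283×41.30))] = 1.209 × ln(3.325) = 1.453 d.
D_c = (0.283/1.11) × 41.30 × e^(−0.283×1.453) = 0.2550 × 41.30 × 0.6629 = 6.980 mg/L.
Minimum DO = 10.5 − 6.980 = 3.520 mg/L.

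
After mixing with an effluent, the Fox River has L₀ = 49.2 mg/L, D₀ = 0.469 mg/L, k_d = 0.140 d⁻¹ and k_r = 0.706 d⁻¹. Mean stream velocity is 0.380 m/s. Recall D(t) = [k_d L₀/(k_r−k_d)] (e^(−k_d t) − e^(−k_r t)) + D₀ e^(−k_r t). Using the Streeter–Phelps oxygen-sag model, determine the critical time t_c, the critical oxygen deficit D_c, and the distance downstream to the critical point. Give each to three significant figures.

t_c ≈ 2.79 d; D_c ≈ 6.60 mg/L; x_c ≈ 91.6 km

At the critical point dD/dt = 0, so k_d L₀ e^(−k_d t) = k_r D. Substituting D(t) from the Streeter–Phelps equation and solving for t gives
t_c = ln[(k_r/k_d)(1 − D₀(k_r−k_d)/(k_d L₀))] / (k_r−k_d).
Here k_r−k_d = 0.5660 d⁻¹ and 1 − D₀(k_r−k_d)/(k_d L₀) = 1 − 0.469×0.5660/(0.140×49.2) = 0.9615, so
t_c = ln(5.043 × 0.9615) / 0.5660 = 1.579 / 0.5660 = 2.789 d.
D_c = (k_d/k_r) L₀ e^(−k_d t_c) = (0.140/0.706) × 49.2 × e^(−0.140×2.789) = 0.1983 × 49.2 × 0.6767 = 6.602 mg/L.
x_c = v t_c = 0.380 m/s × 2.789 d × 86400 s/d = 91570 m ≈ 91.6 km.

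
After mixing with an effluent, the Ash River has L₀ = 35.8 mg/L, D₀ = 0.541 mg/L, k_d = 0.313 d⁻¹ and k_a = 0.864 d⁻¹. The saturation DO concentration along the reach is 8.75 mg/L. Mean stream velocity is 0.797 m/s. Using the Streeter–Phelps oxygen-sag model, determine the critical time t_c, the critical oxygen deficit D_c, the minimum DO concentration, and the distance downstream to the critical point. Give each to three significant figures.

t_c ≈ 1.79 d; D_c ≈ 7.40 mg/L; min DO ≈ 1.35 mg/L; x_c ≈ 124 km

With k_a/k_d = 2.760 and 1 − D₀(k_a−k_d)/(k_d L₀) = 0.9734,
t_c = ln(2.760 × 0.9734) / (0.864 − 0.313) = ln(2.687) / 0.5510 = 0.9884/0.5510 = 1.794 d.
D_c = (k_d/k_a) L₀ e^(−k_d t_c) = (0.313/0.864) × 35.8 × e^(−0.313×1.794) = 0.3623 × 35.8 × 0.5704 = 7.397 mg/L.
Minimum DO = C_s − D_c = 8.75 − 7.397 = 1.353 mg/L.
x_c = v t_c = 0.797 m/s × 1.794 d × 86400 s/d = 123500 m ≈ 124 km.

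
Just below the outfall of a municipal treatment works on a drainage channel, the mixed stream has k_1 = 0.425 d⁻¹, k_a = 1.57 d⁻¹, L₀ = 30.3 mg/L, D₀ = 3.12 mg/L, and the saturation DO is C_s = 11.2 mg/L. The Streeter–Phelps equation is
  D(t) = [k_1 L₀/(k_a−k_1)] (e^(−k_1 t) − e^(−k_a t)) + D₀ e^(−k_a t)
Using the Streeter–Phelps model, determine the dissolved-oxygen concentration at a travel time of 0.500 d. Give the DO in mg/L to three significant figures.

DO ≈ 5.81 mg/L

k_1 L₀/(k_a−k_1) = 0.425×30.3/(1.57−0.425) = 12.88/1.145 = 11.25 mg/L.
e^(−k_1 t) = e^(−0.425×0.5000) = 0.8086; e^(−k_a t) = e^(−1.57×0.5000) = 0.4561.
D = 11.25 × (0.8086 − 0.4561) + 3.12 × 0.4561 = 3.964 + 1.423 = 5.387 mg/L.
DO = C_s − D = 11.2 − 5.387 = 5.813 mg/L.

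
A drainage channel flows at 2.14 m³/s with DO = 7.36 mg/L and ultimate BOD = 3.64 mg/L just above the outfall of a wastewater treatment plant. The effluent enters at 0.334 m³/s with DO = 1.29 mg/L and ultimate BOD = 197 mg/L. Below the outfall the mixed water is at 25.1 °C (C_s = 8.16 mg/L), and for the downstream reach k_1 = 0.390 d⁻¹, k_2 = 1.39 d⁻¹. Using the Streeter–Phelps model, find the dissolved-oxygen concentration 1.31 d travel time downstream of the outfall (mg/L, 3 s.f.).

Mixed DO = (2.14×7.36 + 0.334×1.29)/(2.14+0.334) = 16.18/2.474 = 6.541 mg/L.
Mixed L₀ = (2.14×3.64 + 0.334×197)/(2.474) = 73.59/2.474 = 29.74 mg/L.
Initial deficit D₀ = C_s − DO₀ = 8.16 − 6.541 = 1.619 mg/L.
D(1.31) = [0.390×29.74/(1.39−0.390)](e^(−0.390×1.31) − e^(−1.39×1.31)) + 1.619 e^(−1.39×1.31)
= 11.60 × (0.6000 − 0.1619) + 1.619 × 0.1619 = 5.344 mg/L.
DO = 8.16 − 5.344 = 2.816 mg/L.

DO ≈ 2.82 mg/L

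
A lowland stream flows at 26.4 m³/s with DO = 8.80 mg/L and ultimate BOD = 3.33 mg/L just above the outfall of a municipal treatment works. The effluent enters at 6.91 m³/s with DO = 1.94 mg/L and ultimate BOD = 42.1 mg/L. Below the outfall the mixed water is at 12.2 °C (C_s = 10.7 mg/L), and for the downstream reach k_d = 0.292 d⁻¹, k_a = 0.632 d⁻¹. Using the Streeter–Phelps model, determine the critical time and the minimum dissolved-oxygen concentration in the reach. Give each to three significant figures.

t_c ≈ 1.05 d; minimum DO ≈ 6.83 mg/L

Mixed DO = (26.4×8.80 + 6.91×1.94)/(26.4+6.91) = 245.7/33.31 = 7.377 mg/L.
Mixed L₀ = (26.4×3.33 + 6.91×42.1)/(33.31) = 378.8/33.31 = 11.37 mg/L.
Initial deficit D₀ = C_s − DO₀ = 10.7 − 7.377 = 3.323 mg/L.
t_c = (1/0.3400) ln[(0.632/0.292)(1 − 3.323×0.3400/(0.292×11.37))] = 2.941 × ln(1.428) = 1.048 d.
D_c = (0.292/0.632) × 11.37 × e^(−0.292×1.048) = 0.4620 × 11.37 × 0.7364 = 3.869 mg/L.
Minimum DO = 10.7 − 3.869 = 6.831 mg/L.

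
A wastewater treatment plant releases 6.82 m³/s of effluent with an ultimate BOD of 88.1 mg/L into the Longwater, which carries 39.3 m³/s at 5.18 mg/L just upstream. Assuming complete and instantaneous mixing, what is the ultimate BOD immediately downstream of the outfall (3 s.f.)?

17.4 mg/L

Flow-weighted mixing: C = (Q_r C_r + Q_w C_w)/(Q_r + Q_w)
= (39.3×5.18 + 6.82×88.1)/(39.3 + 6.82) = 804.4/46.12 = 17.44 mg/L.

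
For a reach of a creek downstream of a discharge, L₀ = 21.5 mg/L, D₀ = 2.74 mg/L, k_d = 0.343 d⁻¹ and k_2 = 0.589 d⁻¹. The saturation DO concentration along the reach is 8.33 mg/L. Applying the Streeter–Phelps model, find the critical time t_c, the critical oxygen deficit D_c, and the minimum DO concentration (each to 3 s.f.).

t_c ≈ 1.81 d; D_c ≈ 6.73 mg/L; min DO ≈ 1.60 mg/L

With k_2/k_d = 1.717 and 1 − D₀(k_2−k_d)/(k_d L₀) = 0.9086,
t_c = ln(1.717 × 0.9086) / (0.589 − 0.343) = ln(1.560) / 0.2460 = 0.4448/0.2460 = 1.808 d.
D_c = (k_d/k_2) L₀ e^(−k_d t_c) = (0.343/0.589) × 21.5 × e^(−0.343×1.808) = 0.5823 × 21.5 × 0.5378 = 6.734 mg/L.
Minimum DO = C_s − D_c = 8.33 − 6.734 = 1.596 mg/L.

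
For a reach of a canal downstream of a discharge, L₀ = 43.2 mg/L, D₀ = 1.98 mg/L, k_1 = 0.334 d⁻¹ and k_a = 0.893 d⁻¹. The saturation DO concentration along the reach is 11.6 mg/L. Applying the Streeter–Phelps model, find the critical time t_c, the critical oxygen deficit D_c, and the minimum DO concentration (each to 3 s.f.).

t_c ≈ 1.62 d; D_c ≈ 9.42 mg/L; min DO ≈ 2.18 mg/L

At the critical point dD/dt = 0, so k_1 L₀ e^(−k_1 t) = k_a D. Substituting D(t) from the Streeter–Phelps equation and solving for t gives
t_c = ln[(k_a/k_1)(1 − D₀(k_a−k_1)/(k_1 L₀))] / (k_a−k_1).
Here k_a−k_1 = 0.5590 d⁻¹ and 1 − D₀(k_a−k_1)/(k_1 L₀) = 1 − 1.98×0.5590/(0.334×43.2) = 0.9233, so
t_c = ln(2.674 × 0.9233) / 0.5590 = 0.9036 / 0.5590 = 1.617 d.
L(t_c) = L₀ e^(−k_1 t_c) = 43.2 × 0.5828 = 25.18 mg/L, and at the critical point k_a D_c = k_1 L, so D_c = (0.334/0.893) × 25.18 = 9.417 mg/L.
Minimum DO = C_s − D_c = 11.6 − 9.417 = 2.183 mg/L.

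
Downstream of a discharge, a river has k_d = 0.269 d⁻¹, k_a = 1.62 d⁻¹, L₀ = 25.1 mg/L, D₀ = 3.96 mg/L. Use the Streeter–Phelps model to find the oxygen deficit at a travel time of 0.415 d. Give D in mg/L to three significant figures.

D ≈ 3.94 mg/L

k_d L₀/(k_a−k_d) = 0.269×25.1/(1.62−0.269) = 6.752/1.351 = 4.998 mg/L.
e^(−k_d t) = e^(−0.269×0.4150) = 0.8944; e^(−k_a t) = e^(−1.62×0.4150) = 0.5105.
D = 4.998 × (0.8944 − 0.5105) + 3.96 × 0.5105 = 1.918 + 2.022 = 3.940 mg/L.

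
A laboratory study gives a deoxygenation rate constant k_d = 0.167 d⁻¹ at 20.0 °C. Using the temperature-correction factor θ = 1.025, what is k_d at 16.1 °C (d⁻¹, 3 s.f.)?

k_d(T₂) = k_d(T₁) · θ^(T₂−T₁) = 0.167 × 1.025^(16.1−20.0)
= 0.167 × 1.025^-3.90 = 0.167 × 0.9082 = 0.1517 d⁻¹.

k_d ≈ 0.152 d⁻¹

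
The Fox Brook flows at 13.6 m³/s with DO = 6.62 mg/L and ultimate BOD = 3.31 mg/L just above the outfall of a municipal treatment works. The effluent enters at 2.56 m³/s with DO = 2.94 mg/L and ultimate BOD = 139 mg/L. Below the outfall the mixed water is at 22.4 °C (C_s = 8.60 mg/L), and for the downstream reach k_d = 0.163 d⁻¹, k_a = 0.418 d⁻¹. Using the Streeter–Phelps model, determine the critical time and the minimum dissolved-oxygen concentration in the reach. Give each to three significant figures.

t_c ≈ 3.00 d; minimum DO ≈ 2.67 mg/L

Mixed DO = (13.6×6.62 + 2.56×2.94)/(13.6+2.56) = 97.56/16.16 = 6.037 mg/L.
Mixed L₀ = (13.6×3.31 + 2.56×139)/(16.16) = 400.9/16.16 = 24.81 mg/L.
Initial deficit D₀ = C_s − DO₀ = 8.60 − 6.037 = 2.563 mg/L.
t_c = (1/0.2550) ln[(0.418/0.163)(1 − 2.563×0.2550/(0.163×24.81))] = 3.922 × ln(2.150) = 3.002 d.
D_c = (0.163/0.418) × 24.81 × e^(−0.163×3.002) = 0.3900 × 24.81 × 0.6131 = 5.930 mg/L.
Minimum DO = 8.60 − 5.930 = 2.670 mg/L.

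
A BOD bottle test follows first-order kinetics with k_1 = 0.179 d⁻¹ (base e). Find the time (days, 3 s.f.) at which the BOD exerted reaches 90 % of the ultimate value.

t ≈ 12.9 d

y/L₀ = 1 − e^(−k_1 t) = 0.90 ⇒ e^(−k_1 t) = 0.100
t = −ln(0.100) / 0.179 = 2.303 / 0.179 = 12.86 d.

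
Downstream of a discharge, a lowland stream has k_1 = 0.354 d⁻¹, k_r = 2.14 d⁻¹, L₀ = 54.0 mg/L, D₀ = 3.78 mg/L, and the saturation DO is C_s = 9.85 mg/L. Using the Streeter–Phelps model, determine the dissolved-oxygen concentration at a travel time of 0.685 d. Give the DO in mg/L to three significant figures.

DO ≈ 3.05 mg/L

k_1 L₀/(k_r−k_1) = 0.354×54.0/(2.14−0.354) = 19.12/1.786 = 10.70 mg/L.
e^(−k_1 t) = e^(−0.354×0.6850) = 0.7847; e^(−k_r t) = e^(−2.14×0.6850) = 0.2309.
D = 10.70 × (0.7847 − 0.2309) + 3.78 × 0.2309 = 5.927 + 0.8727 = 6.800 mg/L.
DO = C_s − D = 9.85 − 6.800 = 3.050 mg/L.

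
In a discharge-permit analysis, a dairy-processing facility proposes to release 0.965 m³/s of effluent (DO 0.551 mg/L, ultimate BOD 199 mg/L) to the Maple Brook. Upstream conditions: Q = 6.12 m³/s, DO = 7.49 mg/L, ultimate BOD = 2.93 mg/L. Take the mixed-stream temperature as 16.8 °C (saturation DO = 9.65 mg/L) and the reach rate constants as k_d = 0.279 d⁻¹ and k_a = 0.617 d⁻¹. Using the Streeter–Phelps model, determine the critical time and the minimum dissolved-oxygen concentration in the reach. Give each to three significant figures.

Mixed DO = (6.12×7.49 + 0.965×0.551)/(6.12+0.965) = 46.37/7.085 = 6.545 mg/L.
Mixed L₀ = (6.12×2.93 + 0.965×199)/(7.085) = 210.0/7.085 = 29.64 mg/L.
Initial deficit D₀ = C_s − DO₀ = 9.65 − 6.545 = 3.105 mg/L.
t_c = (1/0.3380) ln[(0.617/0.279)(1 − 3.105×0.3380/(0.279×29.64))] = 2.959 × ln(1.931) = 1.946 d.
D_c = (0.279/0.617) × 29.64 × e^(−0.279×1.946) = 0.4522 × 29.64 × 0.5810 = 7.785 mg/L.
Minimum DO = 9.65 − 7.785 = 1.865 mg/L.

t_c ≈ 1.95 d; minimum DO ≈ 1.86 mg/L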